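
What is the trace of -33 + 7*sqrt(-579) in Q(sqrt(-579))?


Tr(a + b*sqrt(d)) = (a + b*sqrt(d)) + (a - b*sqrt(d)) = 2a
= 2 * (-33)
= -66

-66


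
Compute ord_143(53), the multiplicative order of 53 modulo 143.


We want ord_143(53), the smallest k >= 1 with 53^k = 1 mod 143.
n = 143 = 11 * 13, phi(143) = 120; the order divides phi(n).
Divisors of 120: 1, 2, 3, 4, 5, 6, 8, 10, 12, 15, 20, 24, 30, 40, 60, 120
Repeated squaring mod 143: 53^1 = 53, 53^2 = 92, 53^4 = 27, 53^8 = 14, 53^16 = 53, 53^32 = 92, 53^64 = 27
Test divisors in increasing order:
  k=1: 53^1 = 53 mod 143
  k=2: 53^2 = 92 mod 143
  k=3: 53^3 = 92 * 53 = 14 mod 143
  k=4: 53^4 = 27 mod 143
  k=5: 53^5 = 27 * 53 = 1 mod 143  <- first divisor giving 1
Order = 5

5


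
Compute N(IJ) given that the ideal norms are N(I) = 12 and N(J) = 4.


N(IJ) = N(I) * N(J)
= 12 * 4
= 48

48


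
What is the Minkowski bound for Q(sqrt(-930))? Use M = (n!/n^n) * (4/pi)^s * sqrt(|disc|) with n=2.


d = -930, d mod 4 = 2, so disc(K) = 4d = -3720; |disc(K)| = 3720
Imaginary quadratic field, so n = 2, s = r2 = 1, r1 = 0
M = (n!/n^n) * (4/pi)^s * sqrt(|disc(K)|) = (2!/2^2) * (4/pi)^1 * sqrt(3720)
= 0.5 * 1.273240 * 60.991803
= 38.8286

38.8286


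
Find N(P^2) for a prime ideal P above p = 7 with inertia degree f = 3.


N(P^a) = p^(a*f)
= 7^(2*3)
= 7^6
= 117649

117649


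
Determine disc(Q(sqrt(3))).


For K = Q(sqrt(d)) with d squarefree: disc(K) = d if d = 1 mod 4, and disc(K) = 4d if d = 2 or 3 mod 4.
Here d = 3, and d mod 4 = 3.
d = 3 mod 4, not 1 (O_K = Z[sqrt(d)]), so disc(K) = 4d = 4 * (3) = 12

12


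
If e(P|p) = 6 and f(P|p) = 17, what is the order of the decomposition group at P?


|D_P| = e * f
= 6 * 17
= 102

102


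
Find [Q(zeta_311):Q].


The degree equals Euler's totient phi(311).
311 = 311
phi(311) = 310

310


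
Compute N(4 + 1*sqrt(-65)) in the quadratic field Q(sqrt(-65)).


N(a + b*sqrt(d)) = a^2 - d*b^2
= (4)^2 - (-65)*(1)^2
= 16 + 65
= 81

81


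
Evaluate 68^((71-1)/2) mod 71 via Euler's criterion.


p = 71 is prime and the exponent is (p-1)/2 = 35, so by Euler's criterion 68^35 = (68/71) = +1 or -1 mod 71.
Compute by square-and-multiply:
  35 = 32 + 2 + 1 (binary 100011)
  Repeated squaring mod 71: 68^1 = 68, 68^2 = 9, 68^4 = 10, 68^8 = 29, 68^16 = 60, 68^32 = 50
  68^35 = 68^32 * 68^2 * 68^1 = 50 * 9 * 68 mod 71
    50 * 9 = 450 = 24 mod 71
    24 * 68 = 1632 = 70 mod 71
  68^35 = 70 mod 71
Result 70 = p - 1 = -1 mod 71: 68 is a quadratic non-residue mod 71. As a residue in [0, p-1] the value is 70.
68^35 mod 71 = 70

70


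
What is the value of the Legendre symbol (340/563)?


p = 563 is prime, so compute (340/563) with the reciprocity algorithm (Jacobi-symbol steps: pull out 2s via (2/n), flip via reciprocity, reduce):
  pull out 2: (2/563) = -1  (since 563 mod 8 = 3)
  pull out 2: (2/563) = -1  (since 563 mod 8 = 3)
  reciprocity: (85/563) -> +(563/85)
  reduce: (53/85)
  reciprocity: (53/85) -> +(85/53)
  reduce: (32/53)
  pull out 2: (2/53) = -1  (since 53 mod 8 = 5)
  pull out 2: (2/53) = -1  (since 53 mod 8 = 5)
  pull out 2: (2/53) = -1  (since 53 mod 8 = 5)
  pull out 2: (2/53) = -1  (since 53 mod 8 = 5)
  pull out 2: (2/53) = -1  (since 53 mod 8 = 5)
  (1/53) = 1
Product of signs = -1
(340/563) = -1

-1


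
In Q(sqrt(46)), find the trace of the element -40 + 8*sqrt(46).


Tr(a + b*sqrt(d)) = (a + b*sqrt(d)) + (a - b*sqrt(d)) = 2a
= 2 * (-40)
= -80

-80


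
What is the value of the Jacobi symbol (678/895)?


Compute (678/895) via quadratic reciprocity:
  pull out 2: (2/895) = +1  (since 895 mod 8 = 7)
  reciprocity: (339/895) -> -(895/339)
  reduce: (217/339)
  reciprocity: (217/339) -> +(339/217)
  reduce: (122/217)
  pull out 2: (2/217) = +1  (since 217 mod 8 = 1)
  reciprocity: (61/217) -> +(217/61)
  reduce: (34/61)
  pull out 2: (2/61) = -1  (since 61 mod 8 = 5)
  reciprocity: (17/61) -> +(61/17)
  reduce: (10/17)
  pull out 2: (2/17) = +1  (since 17 mod 8 = 1)
  reciprocity: (5/17) -> +(17/5)
  reduce: (2/5)
  pull out 2: (2/5) = -1  (since 5 mod 8 = 5)
  (1/5) = 1
Product of signs = -1

-1


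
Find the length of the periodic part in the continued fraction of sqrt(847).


Run the CF algorithm for sqrt(847).
a_0 = floor(sqrt(847)) = 29; set m_0=0, q_0=1.
Recurrence: m' = q*a - m,  q' = (d - m'^2)/q,  a' = floor((a_0 + m')/q').
  step 1: m=29, q=6, a=9
  step 2: m=25, q=37, a=1
  step 3: m=12, q=19, a=2
  step 4: m=26, q=9, a=6
  step 5: m=28, q=7, a=8
  step 6: m=28, q=9, a=6
  step 7: m=26, q=19, a=2
  step 8: m=12, q=37, a=1
  step 9: m=25, q=6, a=9
  step 10: m=29, q=1, a=58
a_10 = 2*a_0 = 58, so the period closes here.
sqrt(847) = [29; 9, 1, 2, 6, 8, 6, 2, 1, 9, 58]
Period length = 10

10


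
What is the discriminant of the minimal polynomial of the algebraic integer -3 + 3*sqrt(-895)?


The element -3 + 3*sqrt(-895) has minimal polynomial:
x^2 + 6*x + 8064
Discriminant = (6)^2 - 4*(8064)
= 36 - 32256
= -32220

-32220


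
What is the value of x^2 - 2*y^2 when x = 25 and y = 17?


x^2 - d*y^2
= 25^2 - 2*17^2
= 625 - 578
= 47

47


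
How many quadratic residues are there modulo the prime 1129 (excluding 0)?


For prime p, the number of non-zero quadratic residues is (p-1)/2.
= (1129-1)/2
= 564

564


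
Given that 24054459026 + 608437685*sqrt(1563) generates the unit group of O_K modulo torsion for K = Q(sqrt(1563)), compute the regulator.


epsilon = 24054459026 + 608437685*sqrt(1563)
= 4.8109e+10
R = ln(4.8109e+10)
= 24.5967

24.5967


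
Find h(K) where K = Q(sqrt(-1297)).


K = Q(sqrt(-1297)). d mod 4 = 3, so D = disc(K) = 4d = -5188
h(K) equals the number of primitive reduced positive-definite forms (a, b, c) = a*x^2 + b*x*y + c*y^2 with b^2 - 4ac = D,
where reduced means |b| <= a <= c, with b >= 0 whenever |b| = a or a = c, and primitive means gcd(a, b, c) = 1.
Reduced forces 3a^2 <= |D| = 5188, so 1 <= a <= 41; b must have the parity of D, and c = (b^2 - D)/(4a) must be an integer >= a.
Enumerate a = 1..41, b in [-a, a]:
  a=1: (1, 0, 1297)  [1]
  a=2: (2, 2, 649)  [1]
  a=3..10: none
  a=11: (11, -2, 118), (11, 2, 118)  [2]
  a=12: none
  a=13: (13, -8, 101), (13, 8, 101)  [2]
  a=14..21: none
  a=22: (22, -2, 59), (22, 2, 59)  [2]
  a=23..25: none
  a=26: (26, -18, 53), (26, 18, 53)  [2]
  a=27..30: none
  a=31: (31, -12, 43), (31, 12, 43)  [2]
  a=32..41: none
Total reduced forms: 1 + 1 + 2 + 2 + 2 + 2 + 2 = 12
h = 12

12


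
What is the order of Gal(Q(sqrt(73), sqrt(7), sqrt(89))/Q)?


The 3 square roots of distinct primes are multiplicatively independent over Q,
so [K:Q] = 2^3 and Gal(K/Q) is isomorphic to (Z/2Z)^3.
|Gal| = 2^3 = 8

8


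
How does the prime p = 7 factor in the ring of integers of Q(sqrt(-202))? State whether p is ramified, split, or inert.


K = Q(sqrt(-202)). Since d mod 4 = 2, disc(K) = -808.
Check p | disc: -808 mod 7 = 4.
p does not divide disc. Compute Legendre symbol (d/p):
1^((7-1)/2) mod 7 = 1
(d/p) = 1, so p splits: (p) = P*P' with e=1, f=1, g=2.
Therefore p is split.

split


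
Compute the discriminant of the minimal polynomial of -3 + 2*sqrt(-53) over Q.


The element -3 + 2*sqrt(-53) has minimal polynomial:
x^2 + 6*x + 221
Discriminant = (6)^2 - 4*(221)
= 36 - 884
= -848

-848


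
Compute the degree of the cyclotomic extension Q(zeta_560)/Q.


The degree equals Euler's totient phi(560).
560 = 2^4 * 5 * 7
phi(560) = 192

192


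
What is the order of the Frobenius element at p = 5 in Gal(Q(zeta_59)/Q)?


The Frobenius at p in Gal(Q(zeta_n)/Q) = (Z/nZ)* is the class of p, so its order is ord_59(5), the smallest k >= 1 with 5^k = 1 mod 59.
n = 59 = 59, phi(59) = 58; the order divides phi(n).
Divisors of 58: 1, 2, 29, 58
Repeated squaring mod 59: 5^1 = 5, 5^2 = 25, 5^4 = 35, 5^8 = 45, 5^16 = 19, 5^32 = 7
Test divisors in increasing order:
  k=1: 5^1 = 5 mod 59
  k=2: 5^2 = 25 mod 59
  k=29: 5^29 = 19 * 45 * 35 * 5 = 1 mod 59  <- first divisor giving 1
Order = 29

29


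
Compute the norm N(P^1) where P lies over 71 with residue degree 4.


N(P^a) = p^(a*f)
= 71^(1*4)
= 71^4
= 25411681

25411681


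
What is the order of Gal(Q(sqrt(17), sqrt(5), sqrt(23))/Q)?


The 3 square roots of distinct primes are multiplicatively independent over Q,
so [K:Q] = 2^3 and Gal(K/Q) is isomorphic to (Z/2Z)^3.
|Gal| = 2^3 = 8

8


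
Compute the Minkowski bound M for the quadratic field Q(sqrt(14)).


d = 14, d mod 4 = 2, so disc(K) = 4d = 56; |disc(K)| = 56
Real quadratic field, so n = 2, s = r2 = 0, r1 = 2
M = (n!/n^n) * (4/pi)^s * sqrt(|disc(K)|) = (2!/2^2) * (4/pi)^0 * sqrt(56)
= 0.5 * 1.000000 * 7.483315
= 3.7417

3.7417


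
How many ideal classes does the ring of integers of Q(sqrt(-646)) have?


K = Q(sqrt(-646)). d mod 4 = 2, so D = disc(K) = 4d = -2584
h(K) equals the number of primitive reduced positive-definite forms (a, b, c) = a*x^2 + b*x*y + c*y^2 with b^2 - 4ac = D,
where reduced means |b| <= a <= c, with b >= 0 whenever |b| = a or a = c, and primitive means gcd(a, b, c) = 1.
Reduced forces 3a^2 <= |D| = 2584, so 1 <= a <= 29; b must have the parity of D, and c = (b^2 - D)/(4a) must be an integer >= a.
Enumerate a = 1..29, b in [-a, a]:
  a=1: (1, 0, 646)  [1]
  a=2: (2, 0, 323)  [1]
  a=3..4: none
  a=5: (5, -4, 130), (5, 4, 130)  [2]
  a=6..9: none
  a=10: (10, -4, 65), (10, 4, 65)  [2]
  a=11: (11, -10, 61), (11, 10, 61)  [2]
  a=12: none
  a=13: (13, -4, 50), (13, 4, 50)  [2]
  a=14..16: none
  a=17: (17, 0, 38)  [1]
  a=18: none
  a=19: (19, 0, 34)  [1]
  a=20..21: none
  a=22: (22, -12, 31), (22, 12, 31)  [2]
  a=23..24: none
  a=25: (25, -4, 26), (25, 4, 26)  [2]
  a=26..29: none
Total reduced forms: 1 + 1 + 2 + 2 + 2 + 2 + 1 + 1 + 2 + 2 = 16
h = 16

16


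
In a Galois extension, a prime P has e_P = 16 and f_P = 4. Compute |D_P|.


|D_P| = e * f
= 16 * 4
= 64

64


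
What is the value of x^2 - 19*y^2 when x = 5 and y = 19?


x^2 - d*y^2
= 5^2 - 19*19^2
= 25 - 6859
= -6834

-6834


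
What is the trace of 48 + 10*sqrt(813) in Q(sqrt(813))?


Tr(a + b*sqrt(d)) = (a + b*sqrt(d)) + (a - b*sqrt(d)) = 2a
= 2 * (48)
= 96

96


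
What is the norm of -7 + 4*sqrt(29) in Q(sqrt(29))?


N(a + b*sqrt(d)) = a^2 - d*b^2
= (-7)^2 - (29)*(4)^2
= 49 - 464
= -415

-415


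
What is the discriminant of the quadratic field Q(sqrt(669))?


For K = Q(sqrt(d)) with d squarefree: disc(K) = d if d = 1 mod 4, and disc(K) = 4d if d = 2 or 3 mod 4.
Here d = 669, and d mod 4 = 1.
d = 1 mod 4 (O_K = Z[(1+sqrt(d))/2]), so disc(K) = d = 669

669


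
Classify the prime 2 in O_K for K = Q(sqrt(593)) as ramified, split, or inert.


K = Q(sqrt(593)). Since d mod 4 = 1, disc(K) = 593.
Check p | disc: 593 mod 2 = 1.
p=2 does not divide disc (d is 1 mod 4). 2 splits iff d = 1 mod 8.
d mod 8 = 1, so (d/2) = 1.
(d/p) = 1, so p splits: (p) = P*P' with e=1, f=1, g=2.
Therefore p is split.

split


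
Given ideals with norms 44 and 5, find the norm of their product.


N(IJ) = N(I) * N(J)
= 44 * 5
= 220

220


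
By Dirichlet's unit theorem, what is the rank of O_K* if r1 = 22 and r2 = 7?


By Dirichlet's unit theorem:
rank = r1 + r2 - 1
= 22 + 7 - 1
= 28

28


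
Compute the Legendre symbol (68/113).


p = 113 is prime, so compute (68/113) with the reciprocity algorithm (Jacobi-symbol steps: pull out 2s via (2/n), flip via reciprocity, reduce):
  pull out 2: (2/113) = +1  (since 113 mod 8 = 1)
  pull out 2: (2/113) = +1  (since 113 mod 8 = 1)
  reciprocity: (17/113) -> +(113/17)
  reduce: (11/17)
  reciprocity: (11/17) -> +(17/11)
  reduce: (6/11)
  pull out 2: (2/11) = -1  (since 11 mod 8 = 3)
  reciprocity: (3/11) -> -(11/3)
  reduce: (2/3)
  pull out 2: (2/3) = -1  (since 3 mod 8 = 3)
  (1/3) = 1
Product of signs = -1
(68/113) = -1

-1


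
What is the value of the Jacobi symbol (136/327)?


Compute (136/327) via quadratic reciprocity:
  pull out 2: (2/327) = +1  (since 327 mod 8 = 7)
  pull out 2: (2/327) = +1  (since 327 mod 8 = 7)
  pull out 2: (2/327) = +1  (since 327 mod 8 = 7)
  reciprocity: (17/327) -> +(327/17)
  reduce: (4/17)
  pull out 2: (2/17) = +1  (since 17 mod 8 = 1)
  pull out 2: (2/17) = +1  (since 17 mod 8 = 1)
  (1/17) = 1
Product of signs = 1

1


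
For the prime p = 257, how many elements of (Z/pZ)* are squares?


For prime p, the number of non-zero quadratic residues is (p-1)/2.
= (257-1)/2
= 128

128


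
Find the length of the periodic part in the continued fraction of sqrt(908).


Run the CF algorithm for sqrt(908).
a_0 = floor(sqrt(908)) = 30; set m_0=0, q_0=1.
Recurrence: m' = q*a - m,  q' = (d - m'^2)/q,  a' = floor((a_0 + m')/q').
  step 1: m=30, q=8, a=7
  step 2: m=26, q=29, a=1
  step 3: m=3, q=31, a=1
  step 4: m=28, q=4, a=14
  step 5: m=28, q=31, a=1
  step 6: m=3, q=29, a=1
  step 7: m=26, q=8, a=7
  step 8: m=30, q=1, a=60
a_8 = 2*a_0 = 60, so the period closes here.
sqrt(908) = [30; 7, 1, 1, 14, 1, 1, 7, 60]
Period length = 8

8


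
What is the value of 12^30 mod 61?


p = 61 is prime and the exponent is (p-1)/2 = 30, so by Euler's criterion 12^30 = (12/61) = +1 or -1 mod 61.
Compute by square-and-multiply:
  30 = 16 + 8 + 4 + 2 (binary 11110)
  Repeated squaring mod 61: 12^1 = 12, 12^2 = 22, 12^4 = 57, 12^8 = 16, 12^16 = 12
  12^30 = 12^16 * 12^8 * 12^4 * 12^2 = 12 * 16 * 57 * 22 mod 61
    12 * 16 = 192 = 9 mod 61
    9 * 57 = 513 = 25 mod 61
    25 * 22 = 550 = 1 mod 61
  12^30 = 1 mod 61
Result 1: 12 is a quadratic residue mod 61.
12^30 mod 61 = 1

1


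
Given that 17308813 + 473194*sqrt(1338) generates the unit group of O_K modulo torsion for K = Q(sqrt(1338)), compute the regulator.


epsilon = 17308813 + 473194*sqrt(1338)
= 3.4618e+07
R = ln(3.4618e+07)
= 17.3599

17.3599


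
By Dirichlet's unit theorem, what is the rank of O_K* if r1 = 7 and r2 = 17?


By Dirichlet's unit theorem:
rank = r1 + r2 - 1
= 7 + 17 - 1
= 23

23


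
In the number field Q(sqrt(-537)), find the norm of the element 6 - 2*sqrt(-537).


N(a + b*sqrt(d)) = a^2 - d*b^2
= (6)^2 - (-537)*(-2)^2
= 36 + 2148
= 2184

2184


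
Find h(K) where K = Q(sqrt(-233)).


K = Q(sqrt(-233)). d mod 4 = 3, so D = disc(K) = 4d = -932
h(K) equals the number of primitive reduced positive-definite forms (a, b, c) = a*x^2 + b*x*y + c*y^2 with b^2 - 4ac = D,
where reduced means |b| <= a <= c, with b >= 0 whenever |b| = a or a = c, and primitive means gcd(a, b, c) = 1.
Reduced forces 3a^2 <= |D| = 932, so 1 <= a <= 17; b must have the parity of D, and c = (b^2 - D)/(4a) must be an integer >= a.
Enumerate a = 1..17, b in [-a, a]:
  a=1: (1, 0, 233)  [1]
  a=2: (2, 2, 117)  [1]
  a=3: (3, -2, 78), (3, 2, 78)  [2]
  a=4..5: none
  a=6: (6, -2, 39), (6, 2, 39)  [2]
  a=7..8: none
  a=9: (9, -2, 26), (9, 2, 26)  [2]
  a=10: none
  a=11: (11, -6, 22), (11, 6, 22)  [2]
  a=12: none
  a=13: (13, -2, 18), (13, 2, 18)  [2]
  a=14..17: none
Total reduced forms: 1 + 1 + 2 + 2 + 2 + 2 + 2 = 12
h = 12

12


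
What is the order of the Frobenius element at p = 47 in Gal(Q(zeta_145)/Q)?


The Frobenius at p in Gal(Q(zeta_n)/Q) = (Z/nZ)* is the class of p, so its order is ord_145(47), the smallest k >= 1 with 47^k = 1 mod 145.
n = 145 = 5 * 29, phi(145) = 112; the order divides phi(n).
Divisors of 112: 1, 2, 4, 7, 8, 14, 16, 28, 56, 112
Repeated squaring mod 145: 47^1 = 47, 47^2 = 34, 47^4 = 141, 47^8 = 16, 47^16 = 111, 47^32 = 141, 47^64 = 16
Test divisors in increasing order:
  k=1: 47^1 = 47 mod 145
  k=2: 47^2 = 34 mod 145
  k=4: 47^4 = 141 mod 145
  k=7: 47^7 = 141 * 34 * 47 = 133 mod 145
  k=8: 47^8 = 16 mod 145
  k=14: 47^14 = 16 * 141 * 34 = 144 mod 145
  k=16: 47^16 = 111 mod 145
  k=28: 47^28 = 111 * 16 * 141 = 1 mod 145  <- first divisor giving 1
Order = 28

28


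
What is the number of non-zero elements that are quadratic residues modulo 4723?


For prime p, the number of non-zero quadratic residues is (p-1)/2.
= (4723-1)/2
= 2361

2361


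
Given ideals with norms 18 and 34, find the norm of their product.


N(IJ) = N(I) * N(J)
= 18 * 34
= 612

612


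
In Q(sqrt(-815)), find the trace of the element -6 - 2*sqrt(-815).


Tr(a + b*sqrt(d)) = (a + b*sqrt(d)) + (a - b*sqrt(d)) = 2a
= 2 * (-6)
= -12

-12


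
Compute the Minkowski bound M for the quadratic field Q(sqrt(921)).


d = 921, d mod 4 = 1, so disc(K) = d = 921; |disc(K)| = 921
Real quadratic field, so n = 2, s = r2 = 0, r1 = 2
M = (n!/n^n) * (4/pi)^s * sqrt(|disc(K)|) = (2!/2^2) * (4/pi)^0 * sqrt(921)
= 0.5 * 1.000000 * 30.347982
= 15.1740

15.1740


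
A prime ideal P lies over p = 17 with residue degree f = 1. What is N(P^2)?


N(P^a) = p^(a*f)
= 17^(2*1)
= 17^2
= 289

289


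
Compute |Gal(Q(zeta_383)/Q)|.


|Gal(Q(zeta_383)/Q)| = phi(383)
= 382

382


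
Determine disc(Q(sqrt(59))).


For K = Q(sqrt(d)) with d squarefree: disc(K) = d if d = 1 mod 4, and disc(K) = 4d if d = 2 or 3 mod 4.
Here d = 59, and d mod 4 = 3.
d = 3 mod 4, not 1 (O_K = Z[sqrt(d)]), so disc(K) = 4d = 4 * (59) = 236

236


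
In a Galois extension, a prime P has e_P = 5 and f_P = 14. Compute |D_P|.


|D_P| = e * f
= 5 * 14
= 70

70


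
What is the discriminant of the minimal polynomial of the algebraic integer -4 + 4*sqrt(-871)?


The element -4 + 4*sqrt(-871) has minimal polynomial:
x^2 + 8*x + 13952
Discriminant = (8)^2 - 4*(13952)
= 64 - 55808
= -55744

-55744


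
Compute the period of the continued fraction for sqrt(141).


Run the CF algorithm for sqrt(141).
a_0 = floor(sqrt(141)) = 11; set m_0=0, q_0=1.
Recurrence: m' = q*a - m,  q' = (d - m'^2)/q,  a' = floor((a_0 + m')/q').
  step 1: m=11, q=20, a=1
  step 2: m=9, q=3, a=6
  step 3: m=9, q=20, a=1
  step 4: m=11, q=1, a=22
a_4 = 2*a_0 = 22, so the period closes here.
sqrt(141) = [11; 1, 6, 1, 22]
Period length = 4

4


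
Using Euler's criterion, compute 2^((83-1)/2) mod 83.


p = 83 is prime and the exponent is (p-1)/2 = 41, so by Euler's criterion 2^41 = (2/83) = +1 or -1 mod 83.
Compute by square-and-multiply:
  41 = 32 + 8 + 1 (binary 101001)
  Repeated squaring mod 83: 2^1 = 2, 2^2 = 4, 2^4 = 16, 2^8 = 7, 2^16 = 49, 2^32 = 77
  2^41 = 2^32 * 2^8 * 2^1 = 77 * 7 * 2 mod 83
    77 * 7 = 539 = 41 mod 83
    41 * 2 = 82 = 82 mod 83
  2^41 = 82 mod 83
Result 82 = p - 1 = -1 mod 83: 2 is a quadratic non-residue mod 83. As a residue in [0, p-1] the value is 82.
2^41 mod 83 = 82

82


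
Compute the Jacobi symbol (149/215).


Compute (149/215) via quadratic reciprocity:
  reciprocity: (149/215) -> +(215/149)
  reduce: (66/149)
  pull out 2: (2/149) = -1  (since 149 mod 8 = 5)
  reciprocity: (33/149) -> +(149/33)
  reduce: (17/33)
  reciprocity: (17/33) -> +(33/17)
  reduce: (16/17)
  pull out 2: (2/17) = +1  (since 17 mod 8 = 1)
  pull out 2: (2/17) = +1  (since 17 mod 8 = 1)
  pull out 2: (2/17) = +1  (since 17 mod 8 = 1)
  pull out 2: (2/17) = +1  (since 17 mod 8 = 1)
  (1/17) = 1
Product of signs = -1

-1


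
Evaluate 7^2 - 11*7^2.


x^2 - d*y^2
= 7^2 - 11*7^2
= 49 - 539
= -490

-490


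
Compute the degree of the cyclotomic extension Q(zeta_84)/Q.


The degree equals Euler's totient phi(84).
84 = 2^2 * 3 * 7
phi(84) = 24

24


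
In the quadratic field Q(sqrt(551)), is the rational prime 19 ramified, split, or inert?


K = Q(sqrt(551)). Since d mod 4 = 3, disc(K) = 2204.
Check p | disc: 2204 mod 19 = 0.
p divides disc, so p ramifies: (p) = P^2 with e=2, f=1, g=1.
Therefore p is ramified.

ramified


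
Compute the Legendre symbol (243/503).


p = 503 is prime, so compute (243/503) with the reciprocity algorithm (Jacobi-symbol steps: pull out 2s via (2/n), flip via reciprocity, reduce):
  reciprocity: (243/503) -> -(503/243)
  reduce: (17/243)
  reciprocity: (17/243) -> +(243/17)
  reduce: (5/17)
  reciprocity: (5/17) -> +(17/5)
  reduce: (2/5)
  pull out 2: (2/5) = -1  (since 5 mod 8 = 5)
  (1/5) = 1
Product of signs = 1
(243/503) = 1

1


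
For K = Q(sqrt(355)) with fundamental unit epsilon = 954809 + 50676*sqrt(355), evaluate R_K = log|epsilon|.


epsilon = 954809 + 50676*sqrt(355)
= 1.9096e+06
R = ln(1.9096e+06)
= 14.4624

14.4624


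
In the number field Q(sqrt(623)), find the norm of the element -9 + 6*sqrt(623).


N(a + b*sqrt(d)) = a^2 - d*b^2
= (-9)^2 - (623)*(6)^2
= 81 - 22428
= -22347

-22347


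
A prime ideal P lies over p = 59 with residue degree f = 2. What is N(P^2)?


N(P^a) = p^(a*f)
= 59^(2*2)
= 59^4
= 12117361

12117361


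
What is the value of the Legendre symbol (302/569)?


p = 569 is prime, so compute (302/569) with the reciprocity algorithm (Jacobi-symbol steps: pull out 2s via (2/n), flip via reciprocity, reduce):
  pull out 2: (2/569) = +1  (since 569 mod 8 = 1)
  reciprocity: (151/569) -> +(569/151)
  reduce: (116/151)
  pull out 2: (2/151) = +1  (since 151 mod 8 = 7)
  pull out 2: (2/151) = +1  (since 151 mod 8 = 7)
  reciprocity: (29/151) -> +(151/29)
  reduce: (6/29)
  pull out 2: (2/29) = -1  (since 29 mod 8 = 5)
  reciprocity: (3/29) -> +(29/3)
  reduce: (2/3)
  pull out 2: (2/3) = -1  (since 3 mod 8 = 3)
  (1/3) = 1
Product of signs = 1
(302/569) = 1

1


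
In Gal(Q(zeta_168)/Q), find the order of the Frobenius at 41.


The Frobenius at p in Gal(Q(zeta_n)/Q) = (Z/nZ)* is the class of p, so its order is ord_168(41), the smallest k >= 1 with 41^k = 1 mod 168.
n = 168 = 2^3 * 3 * 7, phi(168) = 48; the order divides phi(n).
Divisors of 48: 1, 2, 3, 4, 6, 8, 12, 16, 24, 48
Repeated squaring mod 168: 41^1 = 41, 41^2 = 1, 41^4 = 1, 41^8 = 1, 41^16 = 1, 41^32 = 1
Test divisors in increasing order:
  k=1: 41^1 = 41 mod 168
  k=2: 41^2 = 1 mod 168  <- first divisor giving 1
Order = 2

2


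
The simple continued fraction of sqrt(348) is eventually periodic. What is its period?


Run the CF algorithm for sqrt(348).
a_0 = floor(sqrt(348)) = 18; set m_0=0, q_0=1.
Recurrence: m' = q*a - m,  q' = (d - m'^2)/q,  a' = floor((a_0 + m')/q').
  step 1: m=18, q=24, a=1
  step 2: m=6, q=13, a=1
  step 3: m=7, q=23, a=1
  step 4: m=16, q=4, a=8
  step 5: m=16, q=23, a=1
  step 6: m=7, q=13, a=1
  step 7: m=6, q=24, a=1
  step 8: m=18, q=1, a=36
a_8 = 2*a_0 = 36, so the period closes here.
sqrt(348) = [18; 1, 1, 1, 8, 1, 1, 1, 36]
Period length = 8

8


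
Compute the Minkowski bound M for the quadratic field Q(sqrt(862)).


d = 862, d mod 4 = 2, so disc(K) = 4d = 3448; |disc(K)| = 3448
Real quadratic field, so n = 2, s = r2 = 0, r1 = 2
M = (n!/n^n) * (4/pi)^s * sqrt(|disc(K)|) = (2!/2^2) * (4/pi)^0 * sqrt(3448)
= 0.5 * 1.000000 * 58.719673
= 29.3598

29.3598


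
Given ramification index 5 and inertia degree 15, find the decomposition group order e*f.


|D_P| = e * f
= 5 * 15
= 75

75


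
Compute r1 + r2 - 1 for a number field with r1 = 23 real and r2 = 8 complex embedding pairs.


By Dirichlet's unit theorem:
rank = r1 + r2 - 1
= 23 + 8 - 1
= 30

30


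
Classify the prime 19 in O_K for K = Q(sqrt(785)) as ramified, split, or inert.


K = Q(sqrt(785)). Since d mod 4 = 1, disc(K) = 785.
Check p | disc: 785 mod 19 = 6.
p does not divide disc. Compute Legendre symbol (d/p):
6^((19-1)/2) mod 19 = 1
(d/p) = 1, so p splits: (p) = P*P' with e=1, f=1, g=2.
Therefore p is split.

split


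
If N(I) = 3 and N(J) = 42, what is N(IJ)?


N(IJ) = N(I) * N(J)
= 3 * 42
= 126

126


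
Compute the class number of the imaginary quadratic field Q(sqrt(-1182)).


K = Q(sqrt(-1182)). d mod 4 = 2, so D = disc(K) = 4d = -4728
h(K) equals the number of primitive reduced positive-definite forms (a, b, c) = a*x^2 + b*x*y + c*y^2 with b^2 - 4ac = D,
where reduced means |b| <= a <= c, with b >= 0 whenever |b| = a or a = c, and primitive means gcd(a, b, c) = 1.
Reduced forces 3a^2 <= |D| = 4728, so 1 <= a <= 39; b must have the parity of D, and c = (b^2 - D)/(4a) must be an integer >= a.
Enumerate a = 1..39, b in [-a, a]:
  a=1: (1, 0, 1182)  [1]
  a=2: (2, 0, 591)  [1]
  a=3: (3, 0, 394)  [1]
  a=4..5: none
  a=6: (6, 0, 197)  [1]
  a=7: (7, -2, 169), (7, 2, 169)  [2]
  a=8..12: none
  a=13: (13, -2, 91), (13, 2, 91)  [2]
  a=14: (14, -12, 87), (14, 12, 87)  [2]
  a=15..16: none
  a=17: (17, -10, 71), (17, 10, 71)  [2]
  a=18..20: none
  a=21: (21, -12, 58), (21, 12, 58)  [2]
  a=22..25: none
  a=26: (26, -24, 51), (26, 24, 51)  [2]
  a=27..28: none
  a=29: (29, -12, 42), (29, 12, 42)  [2]
  a=30..33: none
  a=34: (34, -24, 39), (34, 24, 39)  [2]
  a=35..39: none
Total reduced forms: 1 + 1 + 1 + 1 + 2 + 2 + 2 + 2 + 2 + 2 + 2 + 2 = 20
h = 20

20


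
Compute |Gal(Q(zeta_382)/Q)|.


|Gal(Q(zeta_382)/Q)| = phi(382)
= 190

190


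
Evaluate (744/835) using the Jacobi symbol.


Compute (744/835) via quadratic reciprocity:
  pull out 2: (2/835) = -1  (since 835 mod 8 = 3)
  pull out 2: (2/835) = -1  (since 835 mod 8 = 3)
  pull out 2: (2/835) = -1  (since 835 mod 8 = 3)
  reciprocity: (93/835) -> +(835/93)
  reduce: (91/93)
  reciprocity: (91/93) -> +(93/91)
  reduce: (2/91)
  pull out 2: (2/91) = -1  (since 91 mod 8 = 3)
  (1/91) = 1
Product of signs = 1

1


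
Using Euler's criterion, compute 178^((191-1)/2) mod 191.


p = 191 is prime and the exponent is (p-1)/2 = 95, so by Euler's criterion 178^95 = (178/191) = +1 or -1 mod 191.
Compute by square-and-multiply:
  95 = 64 + 16 + 8 + 4 + 2 + 1 (binary 1011111)
  Repeated squaring mod 191: 178^1 = 178, 178^2 = 169, 178^4 = 102, 178^8 = 90, 178^16 = 78, 178^32 = 163, 178^64 = 20
  178^95 = 178^64 * 178^16 * 178^8 * 178^4 * 178^2 * 178^1 = 20 * 78 * 90 * 102 * 169 * 178 mod 191
    20 * 78 = 1560 = 32 mod 191
    32 * 90 = 2880 = 15 mod 191
    15 * 102 = 1530 = 2 mod 191
    2 * 169 = 338 = 147 mod 191
    147 * 178 = 26166 = 190 mod 191
  178^95 = 190 mod 191
Result 190 = p - 1 = -1 mod 191: 178 is a quadratic non-residue mod 191. As a residue in [0, p-1] the value is 190.
178^95 mod 191 = 190

190


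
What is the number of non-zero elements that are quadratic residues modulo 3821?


For prime p, the number of non-zero quadratic residues is (p-1)/2.
= (3821-1)/2
= 1910

1910


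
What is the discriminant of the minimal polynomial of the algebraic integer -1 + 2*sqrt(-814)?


The element -1 + 2*sqrt(-814) has minimal polynomial:
x^2 + 2*x + 3257
Discriminant = (2)^2 - 4*(3257)
= 4 - 13028
= -13024

-13024


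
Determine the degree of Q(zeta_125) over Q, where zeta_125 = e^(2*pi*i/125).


The degree equals Euler's totient phi(125).
125 = 5^3
phi(125) = 100

100


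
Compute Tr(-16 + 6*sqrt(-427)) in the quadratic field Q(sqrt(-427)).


Tr(a + b*sqrt(d)) = (a + b*sqrt(d)) + (a - b*sqrt(d)) = 2a
= 2 * (-16)
= -32

-32


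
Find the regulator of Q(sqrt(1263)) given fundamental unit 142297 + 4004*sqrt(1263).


epsilon = 142297 + 4004*sqrt(1263)
= 284594.0000
R = ln(284594.0000)
= 12.5588

12.5588


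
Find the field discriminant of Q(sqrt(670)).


For K = Q(sqrt(d)) with d squarefree: disc(K) = d if d = 1 mod 4, and disc(K) = 4d if d = 2 or 3 mod 4.
Here d = 670, and d mod 4 = 2.
d = 2 mod 4, not 1 (O_K = Z[sqrt(d)]), so disc(K) = 4d = 4 * (670) = 2680

2680


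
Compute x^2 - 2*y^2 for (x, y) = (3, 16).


x^2 - d*y^2
= 3^2 - 2*16^2
= 9 - 512
= -503

-503


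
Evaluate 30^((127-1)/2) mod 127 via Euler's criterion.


p = 127 is prime and the exponent is (p-1)/2 = 63, so by Euler's criterion 30^63 = (30/127) = +1 or -1 mod 127.
Compute by square-and-multiply:
  63 = 32 + 16 + 8 + 4 + 2 + 1 (binary 111111)
  Repeated squaring mod 127: 30^1 = 30, 30^2 = 11, 30^4 = 121, 30^8 = 36, 30^16 = 26, 30^32 = 41
  30^63 = 30^32 * 30^16 * 30^8 * 30^4 * 30^2 * 30^1 = 41 * 26 * 36 * 121 * 11 * 30 mod 127
    41 * 26 = 1066 = 50 mod 127
    50 * 36 = 1800 = 22 mod 127
    22 * 121 = 2662 = 122 mod 127
    122 * 11 = 1342 = 72 mod 127
    72 * 30 = 2160 = 1 mod 127
  30^63 = 1 mod 127
Result 1: 30 is a quadratic residue mod 127.
30^63 mod 127 = 1

1


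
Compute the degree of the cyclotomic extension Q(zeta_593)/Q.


The degree equals Euler's totient phi(593).
593 = 593
phi(593) = 592

592


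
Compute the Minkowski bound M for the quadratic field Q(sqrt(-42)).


d = -42, d mod 4 = 2, so disc(K) = 4d = -168; |disc(K)| = 168
Imaginary quadratic field, so n = 2, s = r2 = 1, r1 = 0
M = (n!/n^n) * (4/pi)^s * sqrt(|disc(K)|) = (2!/2^2) * (4/pi)^1 * sqrt(168)
= 0.5 * 1.273240 * 12.961481
= 8.2515

8.2515


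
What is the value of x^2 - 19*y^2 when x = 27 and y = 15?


x^2 - d*y^2
= 27^2 - 19*15^2
= 729 - 4275
= -3546

-3546


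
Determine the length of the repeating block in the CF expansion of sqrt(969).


Run the CF algorithm for sqrt(969).
a_0 = floor(sqrt(969)) = 31; set m_0=0, q_0=1.
Recurrence: m' = q*a - m,  q' = (d - m'^2)/q,  a' = floor((a_0 + m')/q').
  step 1: m=31, q=8, a=7
  step 2: m=25, q=43, a=1
  step 3: m=18, q=15, a=3
  step 4: m=27, q=16, a=3
  step 5: m=21, q=33, a=1
  step 6: m=12, q=25, a=1
  step 7: m=13, q=32, a=1
  step 8: m=19, q=19, a=2
  step 9: m=19, q=32, a=1
  step 10: m=13, q=25, a=1
  step 11: m=12, q=33, a=1
  step 12: m=21, q=16, a=3
  step 13: m=27, q=15, a=3
  step 14: m=18, q=43, a=1
  step 15: m=25, q=8, a=7
  step 16: m=31, q=1, a=62
a_16 = 2*a_0 = 62, so the period closes here.
sqrt(969) = [31; 7, 1, 3, 3, 1, 1, 1, 2, 1, 1, 1, 3, 3, 1, 7, 62]
Period length = 16

16


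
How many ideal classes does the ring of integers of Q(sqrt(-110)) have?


K = Q(sqrt(-110)). d mod 4 = 2, so D = disc(K) = 4d = -440
h(K) equals the number of primitive reduced positive-definite forms (a, b, c) = a*x^2 + b*x*y + c*y^2 with b^2 - 4ac = D,
where reduced means |b| <= a <= c, with b >= 0 whenever |b| = a or a = c, and primitive means gcd(a, b, c) = 1.
Reduced forces 3a^2 <= |D| = 440, so 1 <= a <= 12; b must have the parity of D, and c = (b^2 - D)/(4a) must be an integer >= a.
Enumerate a = 1..12, b in [-a, a]:
  a=1: (1, 0, 110)  [1]
  a=2: (2, 0, 55)  [1]
  a=3: (3, -2, 37), (3, 2, 37)  [2]
  a=4: none
  a=5: (5, 0, 22)  [1]
  a=6: (6, -4, 19), (6, 4, 19)  [2]
  a=7: (7, -6, 17), (7, 6, 17)  [2]
  a=8: none
  a=9: (9, -8, 14), (9, 8, 14)  [2]
  a=10: (10, 0, 11)  [1]
  a=11..12: none
Total reduced forms: 1 + 1 + 2 + 1 + 2 + 2 + 2 + 1 = 12
h = 12

12


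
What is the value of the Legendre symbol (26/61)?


p = 61 is prime, so compute (26/61) with the reciprocity algorithm (Jacobi-symbol steps: pull out 2s via (2/n), flip via reciprocity, reduce):
  pull out 2: (2/61) = -1  (since 61 mod 8 = 5)
  reciprocity: (13/61) -> +(61/13)
  reduce: (9/13)
  reciprocity: (9/13) -> +(13/9)
  reduce: (4/9)
  pull out 2: (2/9) = +1  (since 9 mod 8 = 1)
  pull out 2: (2/9) = +1  (since 9 mod 8 = 1)
  (1/9) = 1
Product of signs = -1
(26/61) = -1

-1


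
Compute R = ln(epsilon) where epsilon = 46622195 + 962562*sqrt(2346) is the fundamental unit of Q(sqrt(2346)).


epsilon = 46622195 + 962562*sqrt(2346)
= 9.3244e+07
R = ln(9.3244e+07)
= 18.3507

18.3507


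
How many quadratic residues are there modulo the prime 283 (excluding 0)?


For prime p, the number of non-zero quadratic residues is (p-1)/2.
= (283-1)/2
= 141

141


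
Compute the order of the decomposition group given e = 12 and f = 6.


|D_P| = e * f
= 12 * 6
= 72

72


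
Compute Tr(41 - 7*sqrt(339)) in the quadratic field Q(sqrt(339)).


Tr(a + b*sqrt(d)) = (a + b*sqrt(d)) + (a - b*sqrt(d)) = 2a
= 2 * (41)
= 82

82


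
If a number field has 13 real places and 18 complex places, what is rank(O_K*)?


By Dirichlet's unit theorem:
rank = r1 + r2 - 1
= 13 + 18 - 1
= 30

30


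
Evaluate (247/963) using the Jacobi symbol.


Compute (247/963) via quadratic reciprocity:
  reciprocity: (247/963) -> -(963/247)
  reduce: (222/247)
  pull out 2: (2/247) = +1  (since 247 mod 8 = 7)
  reciprocity: (111/247) -> -(247/111)
  reduce: (25/111)
  reciprocity: (25/111) -> +(111/25)
  reduce: (11/25)
  reciprocity: (11/25) -> +(25/11)
  reduce: (3/11)
  reciprocity: (3/11) -> -(11/3)
  reduce: (2/3)
  pull out 2: (2/3) = -1  (since 3 mod 8 = 3)
  (1/3) = 1
Product of signs = 1

1


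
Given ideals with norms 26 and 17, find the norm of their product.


N(IJ) = N(I) * N(J)
= 26 * 17
= 442

442


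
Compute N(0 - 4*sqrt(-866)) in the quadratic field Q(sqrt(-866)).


N(a + b*sqrt(d)) = a^2 - d*b^2
= (0)^2 - (-866)*(-4)^2
= 0 + 13856
= 13856

13856


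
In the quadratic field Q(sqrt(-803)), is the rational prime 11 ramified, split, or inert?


K = Q(sqrt(-803)). Since d mod 4 = 1, disc(K) = -803.
Check p | disc: -803 mod 11 = 0.
p divides disc, so p ramifies: (p) = P^2 with e=2, f=1, g=1.
Therefore p is ramified.

ramified


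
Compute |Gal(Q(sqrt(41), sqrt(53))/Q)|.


The 2 square roots of distinct primes are multiplicatively independent over Q,
so [K:Q] = 2^2 and Gal(K/Q) is isomorphic to (Z/2Z)^2.
|Gal| = 2^2 = 4

4


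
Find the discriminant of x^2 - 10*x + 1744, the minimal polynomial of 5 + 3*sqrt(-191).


The element 5 + 3*sqrt(-191) has minimal polynomial:
x^2 - 10*x + 1744
Discriminant = (-10)^2 - 4*(1744)
= 100 - 6976
= -6876

-6876


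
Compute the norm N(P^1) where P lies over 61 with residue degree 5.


N(P^a) = p^(a*f)
= 61^(1*5)
= 61^5
= 844596301

844596301


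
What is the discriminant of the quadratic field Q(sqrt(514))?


For K = Q(sqrt(d)) with d squarefree: disc(K) = d if d = 1 mod 4, and disc(K) = 4d if d = 2 or 3 mod 4.
Here d = 514, and d mod 4 = 2.
d = 2 mod 4, not 1 (O_K = Z[sqrt(d)]), so disc(K) = 4d = 4 * (514) = 2056

2056


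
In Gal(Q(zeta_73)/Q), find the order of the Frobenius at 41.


The Frobenius at p in Gal(Q(zeta_n)/Q) = (Z/nZ)* is the class of p, so its order is ord_73(41), the smallest k >= 1 with 41^k = 1 mod 73.
n = 73 = 73, phi(73) = 72; the order divides phi(n).
Divisors of 72: 1, 2, 3, 4, 6, 8, 9, 12, 18, 24, 36, 72
Repeated squaring mod 73: 41^1 = 41, 41^2 = 2, 41^4 = 4, 41^8 = 16, 41^16 = 37, 41^32 = 55, 41^64 = 32
Test divisors in increasing order:
  k=1: 41^1 = 41 mod 73
  k=2: 41^2 = 2 mod 73
  k=3: 41^3 = 2 * 41 = 9 mod 73
  k=4: 41^4 = 4 mod 73
  k=6: 41^6 = 4 * 2 = 8 mod 73
  k=8: 41^8 = 16 mod 73
  k=9: 41^9 = 16 * 41 = 72 mod 73
  k=12: 41^12 = 16 * 4 = 64 mod 73
  k=18: 41^18 = 37 * 2 = 1 mod 73  <- first divisor giving 1
Order = 18

18


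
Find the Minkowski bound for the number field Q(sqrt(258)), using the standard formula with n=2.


d = 258, d mod 4 = 2, so disc(K) = 4d = 1032; |disc(K)| = 1032
Real quadratic field, so n = 2, s = r2 = 0, r1 = 2
M = (n!/n^n) * (4/pi)^s * sqrt(|disc(K)|) = (2!/2^2) * (4/pi)^0 * sqrt(1032)
= 0.5 * 1.000000 * 32.124757
= 16.0624

16.0624


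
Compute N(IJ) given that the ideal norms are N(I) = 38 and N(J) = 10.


N(IJ) = N(I) * N(J)
= 38 * 10
= 380

380


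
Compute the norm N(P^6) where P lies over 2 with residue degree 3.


N(P^a) = p^(a*f)
= 2^(6*3)
= 2^18
= 262144

262144


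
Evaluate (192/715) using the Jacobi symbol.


Compute (192/715) via quadratic reciprocity:
  pull out 2: (2/715) = -1  (since 715 mod 8 = 3)
  pull out 2: (2/715) = -1  (since 715 mod 8 = 3)
  pull out 2: (2/715) = -1  (since 715 mod 8 = 3)
  pull out 2: (2/715) = -1  (since 715 mod 8 = 3)
  pull out 2: (2/715) = -1  (since 715 mod 8 = 3)
  pull out 2: (2/715) = -1  (since 715 mod 8 = 3)
  reciprocity: (3/715) -> -(715/3)
  reduce: (1/3)
  (1/3) = 1
Product of signs = -1

-1


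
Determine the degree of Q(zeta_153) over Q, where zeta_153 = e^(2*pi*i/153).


The degree equals Euler's totient phi(153).
153 = 3^2 * 17
phi(153) = 96

96


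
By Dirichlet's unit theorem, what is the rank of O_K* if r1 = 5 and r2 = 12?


By Dirichlet's unit theorem:
rank = r1 + r2 - 1
= 5 + 12 - 1
= 16

16


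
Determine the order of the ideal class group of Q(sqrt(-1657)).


K = Q(sqrt(-1657)). d mod 4 = 3, so D = disc(K) = 4d = -6628
h(K) equals the number of primitive reduced positive-definite forms (a, b, c) = a*x^2 + b*x*y + c*y^2 with b^2 - 4ac = D,
where reduced means |b| <= a <= c, with b >= 0 whenever |b| = a or a = c, and primitive means gcd(a, b, c) = 1.
Reduced forces 3a^2 <= |D| = 6628, so 1 <= a <= 47; b must have the parity of D, and c = (b^2 - D)/(4a) must be an integer >= a.
Enumerate a = 1..47, b in [-a, a]:
  a=1: (1, 0, 1657)  [1]
  a=2: (2, 2, 829)  [1]
  a=3..6: none
  a=7: (7, -6, 238), (7, 6, 238)  [2]
  a=8..10: none
  a=11: (11, -4, 151), (11, 4, 151)  [2]
  a=12..13: none
  a=14: (14, -6, 119), (14, 6, 119)  [2]
  a=15..16: none
  a=17: (17, -6, 98), (17, 6, 98)  [2]
  a=18..21: none
  a=22: (22, -18, 79), (22, 18, 79)  [2]
  a=23..28: none
  a=29: (29, -10, 58), (29, 10, 58)  [2]
  a=30..33: none
  a=34: (34, -6, 49), (34, 6, 49)  [2]
  a=35..47: none
Total reduced forms: 1 + 1 + 2 + 2 + 2 + 2 + 2 + 2 + 2 = 16
h = 16

16


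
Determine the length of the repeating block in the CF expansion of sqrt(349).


Run the CF algorithm for sqrt(349).
a_0 = floor(sqrt(349)) = 18; set m_0=0, q_0=1.
Recurrence: m' = q*a - m,  q' = (d - m'^2)/q,  a' = floor((a_0 + m')/q').
  step 1: m=18, q=25, a=1
  step 2: m=7, q=12, a=2
  step 3: m=17, q=5, a=7
  step 4: m=18, q=5, a=7
  step 5: m=17, q=12, a=2
  step 6: m=7, q=25, a=1
  step 7: m=18, q=1, a=36
a_7 = 2*a_0 = 36, so the period closes here.
sqrt(349) = [18; 1, 2, 7, 7, 2, 1, 36]
Period length = 7

7


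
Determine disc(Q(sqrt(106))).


For K = Q(sqrt(d)) with d squarefree: disc(K) = d if d = 1 mod 4, and disc(K) = 4d if d = 2 or 3 mod 4.
Here d = 106, and d mod 4 = 2.
d = 2 mod 4, not 1 (O_K = Z[sqrt(d)]), so disc(K) = 4d = 4 * (106) = 424

424


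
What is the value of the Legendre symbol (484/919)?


p = 919 is prime, so compute (484/919) with the reciprocity algorithm (Jacobi-symbol steps: pull out 2s via (2/n), flip via reciprocity, reduce):
  pull out 2: (2/919) = +1  (since 919 mod 8 = 7)
  pull out 2: (2/919) = +1  (since 919 mod 8 = 7)
  reciprocity: (121/919) -> +(919/121)
  reduce: (72/121)
  pull out 2: (2/121) = +1  (since 121 mod 8 = 1)
  pull out 2: (2/121) = +1  (since 121 mod 8 = 1)
  pull out 2: (2/121) = +1  (since 121 mod 8 = 1)
  reciprocity: (9/121) -> +(121/9)
  reduce: (4/9)
  pull out 2: (2/9) = +1  (since 9 mod 8 = 1)
  pull out 2: (2/9) = +1  (since 9 mod 8 = 1)
  (1/9) = 1
Product of signs = 1
(484/919) = 1

1


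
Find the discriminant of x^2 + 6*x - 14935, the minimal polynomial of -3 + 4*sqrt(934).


The element -3 + 4*sqrt(934) has minimal polynomial:
x^2 + 6*x - 14935
Discriminant = (6)^2 - 4*(-14935)
= 36 + 59740
= 59776

59776


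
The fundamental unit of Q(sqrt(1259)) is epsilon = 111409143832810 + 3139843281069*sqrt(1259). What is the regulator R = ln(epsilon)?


epsilon = 111409143832810 + 3139843281069*sqrt(1259)
= 2.2282e+14
R = ln(2.2282e+14)
= 33.0374

33.0374


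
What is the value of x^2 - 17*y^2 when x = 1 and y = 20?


x^2 - d*y^2
= 1^2 - 17*20^2
= 1 - 6800
= -6799

-6799


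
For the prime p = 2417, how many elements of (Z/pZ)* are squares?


For prime p, the number of non-zero quadratic residues is (p-1)/2.
= (2417-1)/2
= 1208

1208


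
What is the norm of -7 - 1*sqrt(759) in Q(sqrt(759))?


N(a + b*sqrt(d)) = a^2 - d*b^2
= (-7)^2 - (759)*(-1)^2
= 49 - 759
= -710

-710


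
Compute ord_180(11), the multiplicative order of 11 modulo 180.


We want ord_180(11), the smallest k >= 1 with 11^k = 1 mod 180.
n = 180 = 2^2 * 3^2 * 5, phi(180) = 48; the order divides phi(n).
Divisors of 48: 1, 2, 3, 4, 6, 8, 12, 16, 24, 48
Repeated squaring mod 180: 11^1 = 11, 11^2 = 121, 11^4 = 61, 11^8 = 121, 11^16 = 61, 11^32 = 121
Test divisors in increasing order:
  k=1: 11^1 = 11 mod 180
  k=2: 11^2 = 121 mod 180
  k=3: 11^3 = 121 * 11 = 71 mod 180
  k=4: 11^4 = 61 mod 180
  k=6: 11^6 = 61 * 121 = 1 mod 180  <- first divisor giving 1
Order = 6

6


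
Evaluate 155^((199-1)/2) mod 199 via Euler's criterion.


p = 199 is prime and the exponent is (p-1)/2 = 99, so by Euler's criterion 155^99 = (155/199) = +1 or -1 mod 199.
Compute by square-and-multiply:
  99 = 64 + 32 + 2 + 1 (binary 1100011)
  Repeated squaring mod 199: 155^1 = 155, 155^2 = 145, 155^4 = 130, 155^8 = 184, 155^16 = 26, 155^32 = 79, 155^64 = 72
  155^99 = 155^64 * 155^32 * 155^2 * 155^1 = 72 * 79 * 145 * 155 mod 199
    72 * 79 = 5688 = 116 mod 199
    116 * 145 = 16820 = 104 mod 199
    104 * 155 = 16120 = 1 mod 199
  155^99 = 1 mod 199
Result 1: 155 is a quadratic residue mod 199.
155^99 mod 199 = 1

1
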